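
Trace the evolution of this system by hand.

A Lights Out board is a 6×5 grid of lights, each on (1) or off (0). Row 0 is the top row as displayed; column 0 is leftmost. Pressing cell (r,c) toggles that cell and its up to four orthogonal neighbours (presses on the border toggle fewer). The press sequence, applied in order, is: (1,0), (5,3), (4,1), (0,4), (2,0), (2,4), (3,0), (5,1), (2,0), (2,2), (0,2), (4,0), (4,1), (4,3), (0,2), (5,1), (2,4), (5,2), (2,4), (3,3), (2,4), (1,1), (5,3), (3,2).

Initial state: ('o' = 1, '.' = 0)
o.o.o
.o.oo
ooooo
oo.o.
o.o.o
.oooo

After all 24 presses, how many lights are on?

19

step 0: o.o.o
.o.oo
ooooo
oo.o.
o.o.o
.oooo
step 1: ..o.o
o..oo
.oooo
oo.o.
o.o.o
.oooo
step 2: ..o.o
o..oo
.oooo
oo.o.
o.ooo
.o...
step 3: ..o.o
o..oo
.oooo
o..o.
.o.oo
.....
step 4: ..oo.
o..o.
.oooo
o..o.
.o.oo
.....
step 5: ..oo.
...o.
o.ooo
...o.
.o.oo
.....
step 6: ..oo.
...oo
o.o..
...oo
.o.oo
.....
step 7: ..oo.
...oo
..o..
oo.oo
oo.oo
.....
step 8: ..oo.
...oo
..o..
oo.oo
o..oo
ooo..
step 9: ..oo.
o..oo
ooo..
.o.oo
o..oo
ooo..
step 10: ..oo.
o.ooo
o..o.
.oooo
o..oo
ooo..
step 11: .o...
o..oo
o..o.
.oooo
o..oo
ooo..
step 12: .o...
o..oo
o..o.
ooooo
.o.oo
.oo..
step 13: .o...
o..oo
o..o.
o.ooo
o.ooo
..o..
step 14: .o...
o..oo
o..o.
o.o.o
o....
..oo.
step 15: ..oo.
o.ooo
o..o.
o.o.o
o....
..oo.
step 16: ..oo.
o.ooo
o..o.
o.o.o
oo...
oo.o.
step 17: ..oo.
o.oo.
o...o
o.o..
oo...
oo.o.
step 18: ..oo.
o.oo.
o...o
o.o..
ooo..
o.o..
step 19: ..oo.
o.ooo
o..o.
o.o.o
ooo..
o.o..
step 20: ..oo.
o.ooo
o....
o..o.
oooo.
o.o..
step 21: ..oo.
o.oo.
o..oo
o..oo
oooo.
o.o..
step 22: .ooo.
.o.o.
oo.oo
o..oo
oooo.
o.o..
step 23: .ooo.
.o.o.
oo.oo
o..oo
ooo..
o..oo
step 24: .ooo.
.o.o.
ooooo
ooo.o
oo...
o..oo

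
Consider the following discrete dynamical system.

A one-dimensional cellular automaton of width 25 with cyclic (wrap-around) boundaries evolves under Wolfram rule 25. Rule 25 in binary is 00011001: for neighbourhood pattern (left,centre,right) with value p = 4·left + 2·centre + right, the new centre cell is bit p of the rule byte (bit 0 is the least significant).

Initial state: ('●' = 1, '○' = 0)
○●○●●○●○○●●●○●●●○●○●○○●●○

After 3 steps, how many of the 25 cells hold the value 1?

14

0) ○●○●●○●○○●●●○●●●○●○●○○●●○
1) ○○○●○○○●○●○○○●○○○○○○●○●○●
2) ●●○○●●○○○○●●○○●●●●●○○○○○○
3) ●○●○●○●●●○●○●○●○○○○●●●●●○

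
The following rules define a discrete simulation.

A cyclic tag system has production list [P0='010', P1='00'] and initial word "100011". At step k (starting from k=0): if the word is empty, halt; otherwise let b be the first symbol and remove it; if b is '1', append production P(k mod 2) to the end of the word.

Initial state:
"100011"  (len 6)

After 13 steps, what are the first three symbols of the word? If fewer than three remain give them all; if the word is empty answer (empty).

000

[0] "100011"  (len 6)
[1] "00011010"  (len 8)
[2] "0011010"  (len 7)
[3] "011010"  (len 6)
[4] "11010"  (len 5)
[5] "1010010"  (len 7)
[6] "01001000"  (len 8)
[7] "1001000"  (len 7)
[8] "00100000"  (len 8)
[9] "0100000"  (len 7)
[10] "100000"  (len 6)
[11] "00000010"  (len 8)
[12] "0000010"  (len 7)
[13] "000010"  (len 6)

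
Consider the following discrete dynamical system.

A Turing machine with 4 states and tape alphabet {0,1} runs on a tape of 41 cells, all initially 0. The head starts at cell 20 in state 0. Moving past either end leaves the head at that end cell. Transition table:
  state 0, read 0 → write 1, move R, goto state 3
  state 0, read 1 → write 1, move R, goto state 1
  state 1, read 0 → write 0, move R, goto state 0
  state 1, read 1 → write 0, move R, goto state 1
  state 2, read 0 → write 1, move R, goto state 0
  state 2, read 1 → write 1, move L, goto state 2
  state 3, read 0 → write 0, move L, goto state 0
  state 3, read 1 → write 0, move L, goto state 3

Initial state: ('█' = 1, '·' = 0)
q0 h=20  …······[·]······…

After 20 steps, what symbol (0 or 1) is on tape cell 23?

0

step 0: q0 h=20  …······[·]······…
step 1: q3 h=21  …·····█[·]······…
step 2: q0 h=20  …······[█]······…
step 3: q1 h=21  …·····█[·]······…
step 4: q0 h=22  …····█·[·]······…
step 5: q3 h=23  …···█·█[·]······…
step 6: q0 h=22  …····█·[█]······…
step 7: q1 h=23  …···█·█[·]······…
step 8: q0 h=24  …··█·█·[·]······…
step 9: q3 h=25  …·█·█·█[·]······…
step 10: q0 h=24  …··█·█·[█]······…
step 11: q1 h=25  …·█·█·█[·]······…
step 12: q0 h=26  …█·█·█·[·]······…
step 13: q3 h=27  …·█·█·█[·]······…
step 14: q0 h=26  …█·█·█·[█]······…
step 15: q1 h=27  …·█·█·█[·]······…
step 16: q0 h=28  …█·█·█·[·]······…
step 17: q3 h=29  …·█·█·█[·]······…
step 18: q0 h=28  …█·█·█·[█]······…
step 19: q1 h=29  …·█·█·█[·]······…
step 20: q0 h=30  …█·█·█·[·]······…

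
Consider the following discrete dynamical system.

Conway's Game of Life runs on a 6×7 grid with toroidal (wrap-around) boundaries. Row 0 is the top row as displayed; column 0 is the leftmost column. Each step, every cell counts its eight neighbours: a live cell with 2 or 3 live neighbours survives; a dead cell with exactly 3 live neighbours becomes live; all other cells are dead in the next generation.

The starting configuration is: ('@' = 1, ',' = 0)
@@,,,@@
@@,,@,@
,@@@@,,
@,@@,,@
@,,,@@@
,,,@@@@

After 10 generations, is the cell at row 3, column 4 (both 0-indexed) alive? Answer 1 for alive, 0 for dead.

0) @@,,,@@
@@,,@,@
,@@@@,,
@,@@,,@
@,,,@@@
,,,@@@@
1) ,@@@,,,
,,,,@,,
,,,,@,,
,,,,,,,
,@@,,,,
,@,@,,,
2) ,@,@@,,
,,@,@,,
,,,,,,,
,,,,,,,
,@@,,,,
@,,@,,,
3) ,@,,@,,
,,@,@,,
,,,,,,,
,,,,,,,
,@@,,,,
@,,@@,,
4) ,@@,@@,
,,,@,,,
,,,,,,,
,,,,,,,
,@@@,,,
@,,@@,,
5) ,@@,,@,
,,@@@,,
,,,,,,,
,,@,,,,
,@@@@,,
@,,,,@,
6) ,@@,,@@
,@@@@,,
,,@,,,,
,@@,,,,
,@@@@,,
@,,,,@@
7) ,,,,,,,
@,,,@@,
,,,,,,,
,,,,,,,
,,,@@@@
,,,,,,,
8) ,,,,,,,
,,,,,,,
,,,,,,,
,,,,@@,
,,,,@@,
,,,,@@,
9) ,,,,,,,
,,,,,,,
,,,,,,,
,,,,@@,
,,,@,,@
,,,,@@,
10) ,,,,,,,
,,,,,,,
,,,,,,,
,,,,@@,
,,,@,,@
,,,,@@,

1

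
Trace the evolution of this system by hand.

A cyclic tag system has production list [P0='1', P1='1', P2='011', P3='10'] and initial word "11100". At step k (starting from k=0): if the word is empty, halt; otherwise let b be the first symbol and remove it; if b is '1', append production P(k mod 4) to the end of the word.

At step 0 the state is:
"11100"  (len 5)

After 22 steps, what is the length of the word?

k=0  "11100"  (len 5)
k=1  "11001"  (len 5)
k=2  "10011"  (len 5)
k=3  "0011011"  (len 7)
k=4  "011011"  (len 6)
k=5  "11011"  (len 5)
k=6  "10111"  (len 5)
k=7  "0111011"  (len 7)
k=8  "111011"  (len 6)
k=9  "110111"  (len 6)
k=10  "101111"  (len 6)
k=11  "01111011"  (len 8)
k=12  "1111011"  (len 7)
k=13  "1110111"  (len 7)
k=14  "1101111"  (len 7)
k=15  "101111011"  (len 9)
k=16  "0111101110"  (len 10)
k=17  "111101110"  (len 9)
k=18  "111011101"  (len 9)
k=19  "11011101011"  (len 11)
k=20  "101110101110"  (len 12)
k=21  "011101011101"  (len 12)
k=22  "11101011101"  (len 11)

11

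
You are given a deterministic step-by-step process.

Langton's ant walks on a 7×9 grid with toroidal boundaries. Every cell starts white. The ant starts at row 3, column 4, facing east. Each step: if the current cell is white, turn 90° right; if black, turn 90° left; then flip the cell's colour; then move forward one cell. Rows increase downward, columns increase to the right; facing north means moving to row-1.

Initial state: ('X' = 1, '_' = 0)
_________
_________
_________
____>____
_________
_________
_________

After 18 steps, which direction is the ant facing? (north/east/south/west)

step 0: _________
_________
_________
____>____
_________
_________
_________
step 1: _________
_________
_________
____X____
____v____
_________
_________
step 2: _________
_________
_________
____X____
___<X____
_________
_________
step 3: _________
_________
_________
___^X____
___XX____
_________
_________
step 4: _________
_________
_________
___X>____
___XX____
_________
_________
step 5: _________
_________
____^____
___X_____
___XX____
_________
_________
step 6: _________
_________
____X>___
___X_____
___XX____
_________
_________
step 7: _________
_________
____XX___
___X_v___
___XX____
_________
_________
step 8: _________
_________
____XX___
___X<X___
___XX____
_________
_________
step 9: _________
_________
____^X___
___XXX___
___XX____
_________
_________
step 10: _________
_________
___<_X___
___XXX___
___XX____
_________
_________
step 11: _________
___^_____
___X_X___
___XXX___
___XX____
_________
_________
step 12: _________
___X>____
___X_X___
___XXX___
___XX____
_________
_________
step 13: _________
___XX____
___XvX___
___XXX___
___XX____
_________
_________
step 14: _________
___XX____
___<XX___
___XXX___
___XX____
_________
_________
step 15: _________
___XX____
____XX___
___vXX___
___XX____
_________
_________
step 16: _________
___XX____
____XX___
____>X___
___XX____
_________
_________
step 17: _________
___XX____
____^X___
_____X___
___XX____
_________
_________
step 18: _________
___XX____
___<_X___
_____X___
___XX____
_________
_________

west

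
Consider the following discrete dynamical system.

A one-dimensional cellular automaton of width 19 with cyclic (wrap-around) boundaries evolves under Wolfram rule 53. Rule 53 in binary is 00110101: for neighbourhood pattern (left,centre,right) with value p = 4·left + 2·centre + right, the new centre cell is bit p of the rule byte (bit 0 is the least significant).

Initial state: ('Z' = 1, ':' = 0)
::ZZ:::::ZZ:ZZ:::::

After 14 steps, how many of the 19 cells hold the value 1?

6

[0] ::ZZ:::::ZZ:ZZ:::::
[1] Z:::ZZZZ:::Z::ZZZZZ
[2] :ZZ:::::ZZ:ZZ::::::
[3] :::ZZZZ:::Z::ZZZZZZ
[4] ZZ:::::ZZ:ZZ:::::::
[5] ::ZZZZ:::Z::ZZZZZZ:
[6] Z:::::ZZ:ZZ:::::::Z
[7] :ZZZZ:::Z::ZZZZZZ::
[8] :::::ZZ:ZZ:::::::ZZ
[9] ZZZZ:::Z::ZZZZZZ:::
[10] ::::ZZ:ZZ:::::::ZZ:
[11] ZZZ:::Z::ZZZZZZ:::Z
[12] :::ZZ:ZZ:::::::ZZ::
[13] ZZ:::Z::ZZZZZZ:::ZZ
[14] ::ZZ:ZZ:::::::ZZ:::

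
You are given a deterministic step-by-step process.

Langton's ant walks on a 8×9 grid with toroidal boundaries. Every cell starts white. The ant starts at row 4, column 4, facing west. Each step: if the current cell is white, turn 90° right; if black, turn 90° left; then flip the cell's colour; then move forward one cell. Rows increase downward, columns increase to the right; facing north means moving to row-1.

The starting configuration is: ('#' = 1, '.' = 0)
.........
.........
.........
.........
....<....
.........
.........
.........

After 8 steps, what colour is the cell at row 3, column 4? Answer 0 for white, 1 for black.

t=0: .........
.........
.........
.........
....<....
.........
.........
.........
t=1: .........
.........
.........
....^....
....#....
.........
.........
.........
t=2: .........
.........
.........
....#>...
....#....
.........
.........
.........
t=3: .........
.........
.........
....##...
....#v...
.........
.........
.........
t=4: .........
.........
.........
....##...
....<#...
.........
.........
.........
t=5: .........
.........
.........
....##...
.....#...
....v....
.........
.........
t=6: .........
.........
.........
....##...
.....#...
...<#....
.........
.........
t=7: .........
.........
.........
....##...
...^.#...
...##....
.........
.........
t=8: .........
.........
.........
....##...
...#>#...
...##....
.........
.........

1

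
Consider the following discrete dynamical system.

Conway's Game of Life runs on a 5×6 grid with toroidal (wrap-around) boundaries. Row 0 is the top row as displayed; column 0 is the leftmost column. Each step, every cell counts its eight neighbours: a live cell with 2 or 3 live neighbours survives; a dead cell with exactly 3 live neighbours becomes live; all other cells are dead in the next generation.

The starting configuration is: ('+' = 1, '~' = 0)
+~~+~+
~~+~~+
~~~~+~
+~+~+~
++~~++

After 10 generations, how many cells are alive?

[0] +~~+~+
~~+~~+
~~~~+~
+~+~+~
++~~++
[1] ~~++~~
+~~+~+
~+~~+~
+~~~+~
~~+~~~
[2] ~++++~
++~+~+
~+~++~
~+~+~+
~++~~~
[3] ~~~~++
~~~~~+
~+~+~~
~+~+~~
~~~~~~
[4] ~~~~++
+~~~~+
+~~~+~
~~~~~~
~~~~+~
[5] +~~~+~
+~~~~~
+~~~~~
~~~~~+
~~~~++
[6] +~~~+~
++~~~~
+~~~~+
+~~~++
+~~~+~
[7] +~~~~~
~+~~~~
~~~~+~
~+~~+~
++~++~
[8] +~+~~+
~~~~~~
~~~~~~
+++~+~
+++++~
[9] +~+~++
~~~~~~
~+~~~~
+~~~+~
~~~~+~
[10] ~~~+++
++~~~+
~~~~~~
~~~~~+
++~~+~

10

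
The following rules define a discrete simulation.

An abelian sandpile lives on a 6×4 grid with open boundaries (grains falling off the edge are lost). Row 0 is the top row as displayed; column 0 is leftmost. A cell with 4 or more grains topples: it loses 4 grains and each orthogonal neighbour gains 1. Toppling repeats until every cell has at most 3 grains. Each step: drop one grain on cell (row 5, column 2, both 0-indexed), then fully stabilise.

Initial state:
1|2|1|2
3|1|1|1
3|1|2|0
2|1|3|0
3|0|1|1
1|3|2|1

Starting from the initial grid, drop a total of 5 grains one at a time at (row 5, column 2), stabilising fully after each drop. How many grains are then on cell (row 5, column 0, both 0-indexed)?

step 0: 1|2|1|2
3|1|1|1
3|1|2|0
2|1|3|0
3|0|1|1
1|3|2|1
step 1: 1|2|1|2
3|1|1|1
3|1|2|0
2|1|3|0
3|0|1|1
1|3|3|1
step 2: 1|2|1|2
3|1|1|1
3|1|2|0
2|1|3|0
3|1|2|1
2|0|1|2
step 3: 1|2|1|2
3|1|1|1
3|1|2|0
2|1|3|0
3|1|2|1
2|0|2|2
step 4: 1|2|1|2
3|1|1|1
3|1|2|0
2|1|3|0
3|1|2|1
2|0|3|2
step 5: 1|2|1|2
3|1|1|1
3|1|2|0
2|1|3|0
3|1|3|1
2|1|0|3

2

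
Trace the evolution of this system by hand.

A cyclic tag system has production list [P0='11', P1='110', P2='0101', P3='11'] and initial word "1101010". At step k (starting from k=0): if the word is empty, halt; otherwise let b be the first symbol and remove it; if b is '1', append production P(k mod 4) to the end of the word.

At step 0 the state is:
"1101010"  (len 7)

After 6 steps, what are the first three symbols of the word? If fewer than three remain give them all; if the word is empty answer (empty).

gen 0: "1101010"  (len 7)
gen 1: "10101011"  (len 8)
gen 2: "0101011110"  (len 10)
gen 3: "101011110"  (len 9)
gen 4: "0101111011"  (len 10)
gen 5: "101111011"  (len 9)
gen 6: "01111011110"  (len 11)

011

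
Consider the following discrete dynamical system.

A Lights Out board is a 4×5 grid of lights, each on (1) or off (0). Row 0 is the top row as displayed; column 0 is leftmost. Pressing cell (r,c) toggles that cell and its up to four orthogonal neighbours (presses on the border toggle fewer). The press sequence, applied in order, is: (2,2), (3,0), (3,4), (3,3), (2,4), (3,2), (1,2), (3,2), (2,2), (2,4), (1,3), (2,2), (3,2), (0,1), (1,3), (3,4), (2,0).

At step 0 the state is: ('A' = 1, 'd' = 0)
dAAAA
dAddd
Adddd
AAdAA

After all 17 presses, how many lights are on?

13

step 0: dAAAA
dAddd
Adddd
AAdAA
step 1: dAAAA
dAAdd
AAAAd
AAAAA
step 2: dAAAA
dAAdd
dAAAd
ddAAA
step 3: dAAAA
dAAdd
dAAAA
ddAdd
step 4: dAAAA
dAAdd
dAAdA
dddAA
step 5: dAAAA
dAAdA
dAAAd
dddAd
step 6: dAAAA
dAAdA
dAdAd
dAAdd
step 7: dAdAA
dddAA
dAAAd
dAAdd
step 8: dAdAA
dddAA
dAdAd
dddAd
step 9: dAdAA
ddAAA
ddAdd
ddAAd
step 10: dAdAA
ddAAd
ddAAA
ddAAA
step 11: dAddA
ddddA
ddAdA
ddAAA
step 12: dAddA
ddAdA
dAdAA
dddAA
step 13: dAddA
ddAdA
dAAAA
dAAdA
step 14: AdAdA
dAAdA
dAAAA
dAAdA
step 15: AdAAA
dAdAd
dAAdA
dAAdA
step 16: AdAAA
dAdAd
dAAdd
dAAAd
step 17: AdAAA
AAdAd
AdAdd
AAAAd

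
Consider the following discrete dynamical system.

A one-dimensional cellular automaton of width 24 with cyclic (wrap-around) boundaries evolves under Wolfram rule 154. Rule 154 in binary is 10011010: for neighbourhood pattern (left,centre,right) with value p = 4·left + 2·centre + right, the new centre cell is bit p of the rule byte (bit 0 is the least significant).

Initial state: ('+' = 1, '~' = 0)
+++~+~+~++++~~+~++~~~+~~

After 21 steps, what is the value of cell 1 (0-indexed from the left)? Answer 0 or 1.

0

gen 0: +++~+~+~++++~~+~++~~~+~~
gen 1: ++~~~~~~+++~++~~+~+~+~++
gen 2: +~+~~~~+++~~+~++~~~~~~++
gen 3: ~~~+~~+++~++~~+~+~~~~+++
gen 4: +~+~++++~~+~++~~~+~~+++~
gen 5: ~~~~+++~++~~+~+~+~++++~~
gen 6: ~~~+++~~+~++~~~~~~+++~+~
gen 7: ~~+++~++~~+~+~~~~+++~~~+
gen 8: ++++~~+~++~~~+~~+++~+~+~
gen 9: +++~++~~+~+~+~++++~~~~~~
gen 10: ++~~+~++~~~~~~+++~+~~~~+
gen 11: +~++~~+~+~~~~+++~~~+~~++
gen 12: ~~+~++~~~+~~+++~+~+~++++
gen 13: ++~~+~+~+~++++~~~~~~+++~
gen 14: +~++~~~~~~+++~+~~~~+++~~
gen 15: ~~+~+~~~~+++~~~+~~+++~++
gen 16: ++~~~+~~+++~+~+~++++~~+~
gen 17: +~+~+~++++~~~~~~+++~++~~
gen 18: ~~~~~~+++~+~~~~+++~~+~++
gen 19: +~~~~+++~~~+~~+++~++~~+~
gen 20: ~+~~+++~+~+~++++~~+~++~~
gen 21: +~++++~~~~~~+++~++~~+~+~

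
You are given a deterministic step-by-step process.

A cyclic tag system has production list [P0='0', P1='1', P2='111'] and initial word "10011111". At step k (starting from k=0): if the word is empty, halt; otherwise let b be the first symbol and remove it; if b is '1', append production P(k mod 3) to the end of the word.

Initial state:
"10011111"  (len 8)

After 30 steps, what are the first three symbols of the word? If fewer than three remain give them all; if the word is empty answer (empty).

gen 0: "10011111"  (len 8)
gen 1: "00111110"  (len 8)
gen 2: "0111110"  (len 7)
gen 3: "111110"  (len 6)
gen 4: "111100"  (len 6)
gen 5: "111001"  (len 6)
gen 6: "11001111"  (len 8)
gen 7: "10011110"  (len 8)
gen 8: "00111101"  (len 8)
gen 9: "0111101"  (len 7)
gen 10: "111101"  (len 6)
gen 11: "111011"  (len 6)
gen 12: "11011111"  (len 8)
gen 13: "10111110"  (len 8)
gen 14: "01111101"  (len 8)
gen 15: "1111101"  (len 7)
gen 16: "1111010"  (len 7)
gen 17: "1110101"  (len 7)
gen 18: "110101111"  (len 9)
gen 19: "101011110"  (len 9)
gen 20: "010111101"  (len 9)
gen 21: "10111101"  (len 8)
gen 22: "01111010"  (len 8)
gen 23: "1111010"  (len 7)
gen 24: "111010111"  (len 9)
gen 25: "110101110"  (len 9)
gen 26: "101011101"  (len 9)
gen 27: "01011101111"  (len 11)
gen 28: "1011101111"  (len 10)
gen 29: "0111011111"  (len 10)
gen 30: "111011111"  (len 9)

111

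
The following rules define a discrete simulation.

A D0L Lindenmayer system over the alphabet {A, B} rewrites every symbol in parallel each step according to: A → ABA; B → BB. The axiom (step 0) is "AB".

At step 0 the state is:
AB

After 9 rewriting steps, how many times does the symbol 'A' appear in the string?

k=0  AB
k=1  ABABB
k=2  ABABBABABBBB
k=3  ABABBABABBBBABABBABABBBBBBBB
k=4  ABABBABABBBBABABBABABBBBBBBBABABBABABBBBABABBABABBBBBBBBBBBBBBBB
k=5  ABABBABABBBBABABBABABBBBBBBBABABBABABBBBABABBABABBBBBBBBBB…BBBBBBABABBABABBBBABABBABABBBBBBBBBBBBBBBBBBBBBBBBBBBBBBBB  (len 144)
k=6  ABABBABABBBBABABBABABBBBBBBBABABBABABBBBABABBABABBBBBBBBBB…BBBBBBBBBBBBBBBBBBBBBBBBBBBBBBBBBBBBBBBBBBBBBBBBBBBBBBBBBB  (len 320)
k=7  ABABBABABBBBABABBABABBBBBBBBABABBABABBBBABABBABABBBBBBBBBB…BBBBBBBBBBBBBBBBBBBBBBBBBBBBBBBBBBBBBBBBBBBBBBBBBBBBBBBBBB  (len 704)
k=8  ABABBABABBBBABABBABABBBBBBBBABABBABABBBBABABBABABBBBBBBBBB…BBBBBBBBBBBBBBBBBBBBBBBBBBBBBBBBBBBBBBBBBBBBBBBBBBBBBBBBBB  (len 1536)
k=9  ABABBABABBBBABABBABABBBBBBBBABABBABABBBBABABBABABBBBBBBBBB…BBBBBBBBBBBBBBBBBBBBBBBBBBBBBBBBBBBBBBBBBBBBBBBBBBBBBBBBBB  (len 3328)

512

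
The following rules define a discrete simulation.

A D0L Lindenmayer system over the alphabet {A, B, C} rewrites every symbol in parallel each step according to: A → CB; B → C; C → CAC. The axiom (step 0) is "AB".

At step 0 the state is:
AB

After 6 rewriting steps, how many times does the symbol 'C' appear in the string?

t=0: AB
t=1: CBC
t=2: CACCCAC
t=3: CACCBCACCACCACCBCAC
t=4: CACCBCACCACCCACCBCACCACCBCACCACCBCACCACCCACCBCAC
t=5: CACCBCACCACCCACCBCACCACCBCACCACCACCBCACCACCCACCBCACCACCBCA…ACCBCACCACCBCACCACCCACCBCACCACCBCACCACCACCBCACCACCCACCBCAC  (len 122)
t=6: CACCBCACCACCCACCBCACCACCBCACCACCACCBCACCACCCACCBCACCACCBCA…ACCBCACCACCBCACCACCCACCBCACCACCBCACCACCACCBCACCACCCACCBCAC  (len 311)

201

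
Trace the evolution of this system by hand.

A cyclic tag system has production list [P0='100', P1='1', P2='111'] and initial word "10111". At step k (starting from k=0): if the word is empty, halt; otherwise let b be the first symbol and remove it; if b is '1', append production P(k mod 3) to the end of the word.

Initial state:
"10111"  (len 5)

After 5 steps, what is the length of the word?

step 0: "10111"  (len 5)
step 1: "0111100"  (len 7)
step 2: "111100"  (len 6)
step 3: "11100111"  (len 8)
step 4: "1100111100"  (len 10)
step 5: "1001111001"  (len 10)

10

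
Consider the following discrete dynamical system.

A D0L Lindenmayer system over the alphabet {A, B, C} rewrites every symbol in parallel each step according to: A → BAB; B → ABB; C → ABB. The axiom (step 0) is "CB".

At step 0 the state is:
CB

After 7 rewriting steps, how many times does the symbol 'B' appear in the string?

step 0: CB
step 1: ABBABB
step 2: BABABBABBBABABBABB
step 3: ABBBABABBBABABBABBBABABBABBABBBABABBBABABBABBBABABBABB
step 4: BABABBABBABBBABABBBABABBABBABBBABABBBABABBABBBABABBABBABBB…BABBABBBABABBBABABBABBBABABBABBABBBABABBBABABBABBBABABBABB  (len 162)
step 5: ABBBABABBBABABBABBBABABBABBBABABBABBABBBABABBBABABBABBABBB…BABBABBBABABBBABABBABBBABABBABBABBBABABBBABABBABBBABABBABB  (len 486)
step 6: BABABBABBABBBABABBBABABBABBABBBABABBBABABBABBBABABBABBABBB…BABBABBBABABBBABABBABBBABABBABBABBBABABBBABABBABBBABABBABB  (len 1458)
step 7: ABBBABABBBABABBABBBABABBABBBABABBABBABBBABABBBABABBABBABBB…BABBABBBABABBBABABBABBBABABBABBABBBABABBBABABBABBBABABBABB  (len 4374)

2916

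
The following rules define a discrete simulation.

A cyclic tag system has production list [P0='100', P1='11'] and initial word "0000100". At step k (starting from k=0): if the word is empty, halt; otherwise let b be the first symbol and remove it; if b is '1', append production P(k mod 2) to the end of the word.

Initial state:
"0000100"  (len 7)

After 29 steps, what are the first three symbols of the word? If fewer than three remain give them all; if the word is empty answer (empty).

step 0: "0000100"  (len 7)
step 1: "000100"  (len 6)
step 2: "00100"  (len 5)
step 3: "0100"  (len 4)
step 4: "100"  (len 3)
step 5: "00100"  (len 5)
step 6: "0100"  (len 4)
step 7: "100"  (len 3)
step 8: "0011"  (len 4)
step 9: "011"  (len 3)
step 10: "11"  (len 2)
step 11: "1100"  (len 4)
step 12: "10011"  (len 5)
step 13: "0011100"  (len 7)
step 14: "011100"  (len 6)
step 15: "11100"  (len 5)
step 16: "110011"  (len 6)
step 17: "10011100"  (len 8)
step 18: "001110011"  (len 9)
step 19: "01110011"  (len 8)
step 20: "1110011"  (len 7)
step 21: "110011100"  (len 9)
step 22: "1001110011"  (len 10)
step 23: "001110011100"  (len 12)
step 24: "01110011100"  (len 11)
step 25: "1110011100"  (len 10)
step 26: "11001110011"  (len 11)
step 27: "1001110011100"  (len 13)
step 28: "00111001110011"  (len 14)
step 29: "0111001110011"  (len 13)

011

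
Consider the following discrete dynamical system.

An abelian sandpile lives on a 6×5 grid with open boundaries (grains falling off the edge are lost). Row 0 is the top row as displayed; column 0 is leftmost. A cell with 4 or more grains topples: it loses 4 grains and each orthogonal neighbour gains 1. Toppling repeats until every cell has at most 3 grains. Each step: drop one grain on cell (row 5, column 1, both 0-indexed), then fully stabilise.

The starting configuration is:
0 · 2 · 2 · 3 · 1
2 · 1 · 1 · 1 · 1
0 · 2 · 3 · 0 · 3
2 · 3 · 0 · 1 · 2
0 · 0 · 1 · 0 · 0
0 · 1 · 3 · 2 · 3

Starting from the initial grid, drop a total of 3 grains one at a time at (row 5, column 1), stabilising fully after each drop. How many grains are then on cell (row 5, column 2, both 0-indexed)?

step 0: 0 · 2 · 2 · 3 · 1
2 · 1 · 1 · 1 · 1
0 · 2 · 3 · 0 · 3
2 · 3 · 0 · 1 · 2
0 · 0 · 1 · 0 · 0
0 · 1 · 3 · 2 · 3
step 1: 0 · 2 · 2 · 3 · 1
2 · 1 · 1 · 1 · 1
0 · 2 · 3 · 0 · 3
2 · 3 · 0 · 1 · 2
0 · 0 · 1 · 0 · 0
0 · 2 · 3 · 2 · 3
step 2: 0 · 2 · 2 · 3 · 1
2 · 1 · 1 · 1 · 1
0 · 2 · 3 · 0 · 3
2 · 3 · 0 · 1 · 2
0 · 0 · 1 · 0 · 0
0 · 3 · 3 · 2 · 3
step 3: 0 · 2 · 2 · 3 · 1
2 · 1 · 1 · 1 · 1
0 · 2 · 3 · 0 · 3
2 · 3 · 0 · 1 · 2
0 · 1 · 2 · 0 · 0
1 · 1 · 0 · 3 · 3

0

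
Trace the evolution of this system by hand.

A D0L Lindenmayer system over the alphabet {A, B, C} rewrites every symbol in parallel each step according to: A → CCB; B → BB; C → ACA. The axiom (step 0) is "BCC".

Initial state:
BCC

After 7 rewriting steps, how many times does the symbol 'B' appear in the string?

1116

gen 0: BCC
gen 1: BBACAACA
gen 2: BBBBCCBACACCBCCBACACCB
gen 3: BBBBBBBBACAACABBCCBACACCBACAACABBACAACABBCCBACACCBACAACABB
gen 4: BBBBBBBBBBBBBBBBCCBACACCBCCBACACCBBBBBACAACABBCCBACACCBACA…BACACCBBBBBACAACABBCCBACACCBACAACABBCCBACACCBCCBACACCBBBBB  (len 154)
gen 5: BBBBBBBBBBBBBBBBBBBBBBBBBBBBBBBBACAACABBCCBACACCBACAACABBA…ACAACABBCCBACACCBACAACABBACAACABBCCBACACCBACAACABBBBBBBBBB  (len 402)
gen 6: BBBBBBBBBBBBBBBBBBBBBBBBBBBBBBBBBBBBBBBBBBBBBBBBBBBBBBBBBB…ABBCCBACACCBACAACABBCCBACACCBCCBACACCBBBBBBBBBBBBBBBBBBBBB  (len 1050)
gen 7: BBBBBBBBBBBBBBBBBBBBBBBBBBBBBBBBBBBBBBBBBBBBBBBBBBBBBBBBBB…BCCBACACCBACAACABBBBBBBBBBBBBBBBBBBBBBBBBBBBBBBBBBBBBBBBBB  (len 2722)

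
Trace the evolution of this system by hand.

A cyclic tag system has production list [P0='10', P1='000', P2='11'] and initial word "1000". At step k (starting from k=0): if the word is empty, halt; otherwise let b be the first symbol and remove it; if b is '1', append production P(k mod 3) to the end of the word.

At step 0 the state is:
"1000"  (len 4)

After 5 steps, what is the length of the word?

4

t=0: "1000"  (len 4)
t=1: "00010"  (len 5)
t=2: "0010"  (len 4)
t=3: "010"  (len 3)
t=4: "10"  (len 2)
t=5: "0000"  (len 4)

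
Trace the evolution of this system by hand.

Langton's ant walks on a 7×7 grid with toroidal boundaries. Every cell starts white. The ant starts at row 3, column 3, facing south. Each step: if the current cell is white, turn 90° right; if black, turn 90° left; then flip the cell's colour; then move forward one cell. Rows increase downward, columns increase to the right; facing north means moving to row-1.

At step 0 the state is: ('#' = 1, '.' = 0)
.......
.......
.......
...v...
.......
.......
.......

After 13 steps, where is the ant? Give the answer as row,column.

3,4

0) .......
.......
.......
...v...
.......
.......
.......
1) .......
.......
.......
..<#...
.......
.......
.......
2) .......
.......
..^....
..##...
.......
.......
.......
3) .......
.......
..#>...
..##...
.......
.......
.......
4) .......
.......
..##...
..#v...
.......
.......
.......
5) .......
.......
..##...
..#.>..
.......
.......
.......
6) .......
.......
..##...
..#.#..
....v..
.......
.......
7) .......
.......
..##...
..#.#..
...<#..
.......
.......
8) .......
.......
..##...
..#^#..
...##..
.......
.......
9) .......
.......
..##...
..##>..
...##..
.......
.......
10) .......
.......
..##^..
..##...
...##..
.......
.......
11) .......
.......
..###>.
..##...
...##..
.......
.......
12) .......
.......
..####.
..##.v.
...##..
.......
.......
13) .......
.......
..####.
..##<#.
...##..
.......
.......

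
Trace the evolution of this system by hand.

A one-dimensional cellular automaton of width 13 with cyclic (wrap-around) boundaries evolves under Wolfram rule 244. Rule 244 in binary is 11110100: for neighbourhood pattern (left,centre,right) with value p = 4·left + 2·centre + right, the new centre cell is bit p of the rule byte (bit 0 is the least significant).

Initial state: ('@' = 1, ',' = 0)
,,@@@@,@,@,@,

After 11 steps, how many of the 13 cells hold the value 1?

0) ,,@@@@,@,@,@,
1) ,,,@@@@@@@@@@
2) @,,,@@@@@@@@@
3) @@,,,@@@@@@@@
4) @@@,,,@@@@@@@
5) @@@@,,,@@@@@@
6) @@@@@,,,@@@@@
7) @@@@@@,,,@@@@
8) @@@@@@@,,,@@@
9) @@@@@@@@,,,@@
10) @@@@@@@@@,,,@
11) @@@@@@@@@@,,,

10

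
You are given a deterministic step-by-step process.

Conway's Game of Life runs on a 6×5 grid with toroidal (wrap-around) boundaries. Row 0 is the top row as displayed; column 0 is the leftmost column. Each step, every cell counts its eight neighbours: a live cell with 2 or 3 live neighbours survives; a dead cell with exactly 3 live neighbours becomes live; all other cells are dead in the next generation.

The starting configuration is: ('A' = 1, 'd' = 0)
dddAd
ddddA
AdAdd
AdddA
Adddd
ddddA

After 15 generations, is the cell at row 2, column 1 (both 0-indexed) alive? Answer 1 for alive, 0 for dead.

gen 0: dddAd
ddddA
AdAdd
AdddA
Adddd
ddddA
gen 1: dddAA
dddAA
AAdAd
AdddA
Adddd
ddddA
gen 2: Adddd
ddddd
dAAAd
ddddd
Adddd
AddAA
gen 3: Adddd
dAAdd
ddAdd
dAAdd
Adddd
AAddd
gen 4: AdAdd
dAAdd
dddAd
dAAdd
AdAdd
AAddA
gen 5: ddAAA
dAAAd
dddAd
dAAAd
ddAAA
ddAAA
gen 6: Adddd
dAddd
ddddA
dAddd
Adddd
AAddd
gen 7: Adddd
Adddd
Adddd
Adddd
Adddd
AAddA
gen 8: ddddd
AAddA
AAddA
AAddA
ddddd
dAddA
gen 9: dAddA
dAddA
ddAAd
dAddA
dAddA
ddddd
gen 10: ddddd
dAddA
dAAAA
dAddA
ddddd
ddddd
gen 11: ddddd
dAddA
dAddA
dAddA
ddddd
ddddd
gen 12: ddddd
ddddd
dAAAA
ddddd
ddddd
ddddd
gen 13: ddddd
ddAAd
ddAAd
ddAAd
ddddd
ddddd
gen 14: ddddd
ddAAd
dAddA
ddAAd
ddddd
ddddd
gen 15: ddddd
ddAAd
dAddA
ddAAd
ddddd
ddddd

1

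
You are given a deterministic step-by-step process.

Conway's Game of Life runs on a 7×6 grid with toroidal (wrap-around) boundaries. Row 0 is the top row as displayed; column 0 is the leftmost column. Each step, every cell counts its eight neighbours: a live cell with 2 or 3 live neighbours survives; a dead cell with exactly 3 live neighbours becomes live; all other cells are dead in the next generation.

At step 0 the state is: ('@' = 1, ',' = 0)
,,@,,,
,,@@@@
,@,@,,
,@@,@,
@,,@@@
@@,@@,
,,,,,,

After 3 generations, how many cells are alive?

16

step 0: ,,@,,,
,,@@@@
,@,@,,
,@@,@,
@,,@@@
@@,@@,
,,,,,,
step 1: ,,@,@,
,@,,@,
@@,,,@
,@,,,,
,,,,,,
@@@@,,
,@@@,,
step 2: ,,,,@,
,@@@@,
,@@,,@
,@,,,,
@,,,,,
@,,@,,
@,,,@,
step 3: ,@@,@,
@@,,@@
,,,,@,
,@@,,,
@@,,,,
@@,,,,
,,,@@,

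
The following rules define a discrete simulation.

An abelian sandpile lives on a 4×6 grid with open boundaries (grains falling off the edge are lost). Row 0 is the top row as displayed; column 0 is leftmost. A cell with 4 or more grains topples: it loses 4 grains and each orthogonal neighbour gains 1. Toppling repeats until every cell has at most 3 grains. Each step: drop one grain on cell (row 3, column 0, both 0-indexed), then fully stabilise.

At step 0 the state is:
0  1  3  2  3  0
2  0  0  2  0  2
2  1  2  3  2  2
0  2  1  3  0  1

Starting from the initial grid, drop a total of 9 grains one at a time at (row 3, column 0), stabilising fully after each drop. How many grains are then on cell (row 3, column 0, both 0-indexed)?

3

gen 0: 0  1  3  2  3  0
2  0  0  2  0  2
2  1  2  3  2  2
0  2  1  3  0  1
gen 1: 0  1  3  2  3  0
2  0  0  2  0  2
2  1  2  3  2  2
1  2  1  3  0  1
gen 2: 0  1  3  2  3  0
2  0  0  2  0  2
2  1  2  3  2  2
2  2  1  3  0  1
gen 3: 0  1  3  2  3  0
2  0  0  2  0  2
2  1  2  3  2  2
3  2  1  3  0  1
gen 4: 0  1  3  2  3  0
2  0  0  2  0  2
3  1  2  3  2  2
0  3  1  3  0  1
gen 5: 0  1  3  2  3  0
2  0  0  2  0  2
3  1  2  3  2  2
1  3  1  3  0  1
gen 6: 0  1  3  2  3  0
2  0  0  2  0  2
3  1  2  3  2  2
2  3  1  3  0  1
gen 7: 0  1  3  2  3  0
2  0  0  2  0  2
3  1  2  3  2  2
3  3  1  3  0  1
gen 8: 0  1  3  2  3  0
3  0  0  2  0  2
0  3  2  3  2  2
2  0  2  3  0  1
gen 9: 0  1  3  2  3  0
3  0  0  2  0  2
0  3  2  3  2  2
3  0  2  3  0  1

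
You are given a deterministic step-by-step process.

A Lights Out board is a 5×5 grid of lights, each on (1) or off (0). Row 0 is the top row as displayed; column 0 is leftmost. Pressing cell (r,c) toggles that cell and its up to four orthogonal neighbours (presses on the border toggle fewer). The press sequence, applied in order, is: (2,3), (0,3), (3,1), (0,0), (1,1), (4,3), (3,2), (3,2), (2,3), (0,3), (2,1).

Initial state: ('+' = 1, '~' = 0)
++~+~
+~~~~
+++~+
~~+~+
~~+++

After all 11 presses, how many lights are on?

k=0  ++~+~
+~~~~
+++~+
~~+~+
~~+++
k=1  ++~+~
+~~+~
++~+~
~~+++
~~+++
k=2  +++~+
+~~~~
++~+~
~~+++
~~+++
k=3  +++~+
+~~~~
+~~+~
++~++
~++++
k=4  ~~+~+
~~~~~
+~~+~
++~++
~++++
k=5  ~++~+
+++~~
++~+~
++~++
~++++
k=6  ~++~+
+++~~
++~+~
++~~+
~+~~~
k=7  ~++~+
+++~~
++++~
+~+++
~++~~
k=8  ~++~+
+++~~
++~+~
++~~+
~+~~~
k=9  ~++~+
++++~
+++~+
++~++
~+~~~
k=10  ~+~+~
+++~~
+++~+
++~++
~+~~~
k=11  ~+~+~
+~+~~
~~~~+
+~~++
~+~~~

9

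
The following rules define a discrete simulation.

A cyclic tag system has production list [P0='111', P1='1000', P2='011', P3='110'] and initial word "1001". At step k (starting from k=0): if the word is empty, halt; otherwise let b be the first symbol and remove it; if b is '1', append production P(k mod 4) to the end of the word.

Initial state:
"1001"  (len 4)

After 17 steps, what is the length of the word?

step 0: "1001"  (len 4)
step 1: "001111"  (len 6)
step 2: "01111"  (len 5)
step 3: "1111"  (len 4)
step 4: "111110"  (len 6)
step 5: "11110111"  (len 8)
step 6: "11101111000"  (len 11)
step 7: "1101111000011"  (len 13)
step 8: "101111000011110"  (len 15)
step 9: "01111000011110111"  (len 17)
step 10: "1111000011110111"  (len 16)
step 11: "111000011110111011"  (len 18)
step 12: "11000011110111011110"  (len 20)
step 13: "1000011110111011110111"  (len 22)
step 14: "0000111101110111101111000"  (len 25)
step 15: "000111101110111101111000"  (len 24)
step 16: "00111101110111101111000"  (len 23)
step 17: "0111101110111101111000"  (len 22)

22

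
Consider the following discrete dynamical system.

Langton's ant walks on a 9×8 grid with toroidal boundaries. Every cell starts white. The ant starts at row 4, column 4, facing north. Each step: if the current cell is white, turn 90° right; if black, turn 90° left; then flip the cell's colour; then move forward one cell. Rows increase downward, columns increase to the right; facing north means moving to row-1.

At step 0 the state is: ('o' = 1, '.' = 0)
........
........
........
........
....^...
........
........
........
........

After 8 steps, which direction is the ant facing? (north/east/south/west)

south

0) ........
........
........
........
....^...
........
........
........
........
1) ........
........
........
........
....o>..
........
........
........
........
2) ........
........
........
........
....oo..
.....v..
........
........
........
3) ........
........
........
........
....oo..
....<o..
........
........
........
4) ........
........
........
........
....^o..
....oo..
........
........
........
5) ........
........
........
........
...<.o..
....oo..
........
........
........
6) ........
........
........
...^....
...o.o..
....oo..
........
........
........
7) ........
........
........
...o>...
...o.o..
....oo..
........
........
........
8) ........
........
........
...oo...
...ovo..
....oo..
........
........
........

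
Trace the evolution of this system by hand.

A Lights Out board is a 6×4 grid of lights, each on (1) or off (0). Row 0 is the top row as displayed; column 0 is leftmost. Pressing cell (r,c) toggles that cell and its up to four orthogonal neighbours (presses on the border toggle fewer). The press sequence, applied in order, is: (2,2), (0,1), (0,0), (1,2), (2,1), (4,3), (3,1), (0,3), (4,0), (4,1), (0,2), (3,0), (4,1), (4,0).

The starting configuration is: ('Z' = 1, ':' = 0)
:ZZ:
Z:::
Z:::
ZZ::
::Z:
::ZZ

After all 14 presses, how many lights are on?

13

gen 0: :ZZ:
Z:::
Z:::
ZZ::
::Z:
::ZZ
gen 1: :ZZ:
Z:Z:
ZZZZ
ZZZ:
::Z:
::ZZ
gen 2: Z:::
ZZZ:
ZZZZ
ZZZ:
::Z:
::ZZ
gen 3: :Z::
:ZZ:
ZZZZ
ZZZ:
::Z:
::ZZ
gen 4: :ZZ:
:::Z
ZZ:Z
ZZZ:
::Z:
::ZZ
gen 5: :ZZ:
:Z:Z
::ZZ
Z:Z:
::Z:
::ZZ
gen 6: :ZZ:
:Z:Z
::ZZ
Z:ZZ
:::Z
::Z:
gen 7: :ZZ:
:Z:Z
:ZZZ
:Z:Z
:Z:Z
::Z:
gen 8: :Z:Z
:Z::
:ZZZ
:Z:Z
:Z:Z
::Z:
gen 9: :Z:Z
:Z::
:ZZZ
ZZ:Z
Z::Z
Z:Z:
gen 10: :Z:Z
:Z::
:ZZZ
Z::Z
:ZZZ
ZZZ:
gen 11: ::Z:
:ZZ:
:ZZZ
Z::Z
:ZZZ
ZZZ:
gen 12: ::Z:
:ZZ:
ZZZZ
:Z:Z
ZZZZ
ZZZ:
gen 13: ::Z:
:ZZ:
ZZZZ
:::Z
:::Z
Z:Z:
gen 14: ::Z:
:ZZ:
ZZZZ
Z::Z
ZZ:Z
::Z:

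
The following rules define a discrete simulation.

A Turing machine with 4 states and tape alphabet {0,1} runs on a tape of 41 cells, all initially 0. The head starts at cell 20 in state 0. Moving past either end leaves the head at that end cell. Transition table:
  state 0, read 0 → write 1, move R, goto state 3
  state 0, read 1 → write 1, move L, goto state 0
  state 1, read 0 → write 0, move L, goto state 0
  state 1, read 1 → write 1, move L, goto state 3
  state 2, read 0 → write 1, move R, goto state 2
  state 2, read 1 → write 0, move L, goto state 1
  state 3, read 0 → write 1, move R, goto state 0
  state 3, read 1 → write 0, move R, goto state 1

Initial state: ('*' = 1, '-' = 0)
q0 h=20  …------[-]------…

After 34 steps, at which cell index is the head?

0) q0 h=20  …------[-]------…
1) q3 h=21  …-----*[-]------…
2) q0 h=22  …----**[-]------…
3) q3 h=23  …---***[-]------…
4) q0 h=24  …--****[-]------…
5) q3 h=25  …-*****[-]------…
6) q0 h=26  …******[-]------…
7) q3 h=27  …******[-]------…
8) q0 h=28  …******[-]------…
9) q3 h=29  …******[-]------…
10) q0 h=30  …******[-]------…
11) q3 h=31  …******[-]------…
12) q0 h=32  …******[-]------…
13) q3 h=33  …******[-]------…
14) q0 h=34  …******[-]------|
15) q3 h=35  …******[-]-----|
16) q0 h=36  …******[-]----|
17) q3 h=37  …******[-]---|
18) q0 h=38  …******[-]--|
19) q3 h=39  …******[-]-|
20) q0 h=40  …******[-]|
21) q3 h=40  …******[*]|
22) q1 h=40  …******[-]|
23) q0 h=39  …******[*]-|
24) q0 h=38  …******[*]*-|
25) q0 h=37  …******[*]**-|
26) q0 h=36  …******[*]***-|
27) q0 h=35  …******[*]****-|
28) q0 h=34  …******[*]*****-|
29) q0 h=33  …******[*]******…
30) q0 h=32  …******[*]******…
31) q0 h=31  …******[*]******…
32) q0 h=30  …******[*]******…
33) q0 h=29  …******[*]******…
34) q0 h=28  …******[*]******…

28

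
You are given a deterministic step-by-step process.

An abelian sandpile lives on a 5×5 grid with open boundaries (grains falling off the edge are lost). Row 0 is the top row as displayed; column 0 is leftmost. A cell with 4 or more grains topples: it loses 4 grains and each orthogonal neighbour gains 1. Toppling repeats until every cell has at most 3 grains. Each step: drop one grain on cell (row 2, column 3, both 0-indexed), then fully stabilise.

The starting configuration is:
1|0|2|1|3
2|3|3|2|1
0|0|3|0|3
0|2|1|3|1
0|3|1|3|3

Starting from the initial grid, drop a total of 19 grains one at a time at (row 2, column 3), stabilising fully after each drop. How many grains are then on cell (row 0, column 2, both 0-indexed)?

0) 1|0|2|1|3
2|3|3|2|1
0|0|3|0|3
0|2|1|3|1
0|3|1|3|3
1) 1|0|2|1|3
2|3|3|2|1
0|0|3|1|3
0|2|1|3|1
0|3|1|3|3
2) 1|0|2|1|3
2|3|3|2|1
0|0|3|2|3
0|2|1|3|1
0|3|1|3|3
3) 1|0|2|1|3
2|3|3|2|1
0|0|3|3|3
0|2|1|3|1
0|3|1|3|3
4) 1|1|3|2|3
3|0|2|1|3
0|2|2|0|2
0|2|3|3|0
0|3|2|1|1
5) 1|1|3|2|3
3|0|2|1|3
0|2|2|1|2
0|2|3|3|0
0|3|2|1|1
6) 1|1|3|2|3
3|0|2|1|3
0|2|2|2|2
0|2|3|3|0
0|3|2|1|1
7) 1|1|3|2|3
3|0|2|1|3
0|2|2|3|2
0|2|3|3|0
0|3|2|1|1
8) 1|1|3|2|3
3|0|3|2|3
0|3|0|2|3
0|3|1|1|1
0|3|3|2|1
9) 1|1|3|2|3
3|0|3|2|3
0|3|0|3|3
0|3|1|1|1
0|3|3|2|1
10) 1|2|1|1|1
3|1|1|2|2
0|3|2|2|1
0|3|1|2|2
0|3|3|2|1
11) 1|2|1|1|1
3|1|1|2|2
0|3|2|3|1
0|3|1|2|2
0|3|3|2|1
12) 1|2|1|1|1
3|1|1|3|2
0|3|3|0|2
0|3|1|3|2
0|3|3|2|1
13) 1|2|1|1|1
3|1|1|3|2
0|3|3|1|2
0|3|1|3|2
0|3|3|2|1
14) 1|2|1|1|1
3|1|1|3|2
0|3|3|2|2
0|3|1|3|2
0|3|3|2|1
15) 1|2|1|1|1
3|1|1|3|2
0|3|3|3|2
0|3|1|3|2
0|3|3|2|1
16) 1|2|1|2|1
3|2|3|0|3
1|1|2|3|3
1|2|1|2|3
1|1|2|0|2
17) 1|2|1|2|2
3|2|3|2|0
1|1|3|2|2
1|2|2|0|1
1|1|2|1|3
18) 1|2|1|2|2
3|2|3|2|0
1|1|3|3|2
1|2|2|0|1
1|1|2|1|3
19) 1|2|2|3|2
3|3|1|0|1
1|2|1|2|3
1|2|3|1|1
1|1|2|1|3

2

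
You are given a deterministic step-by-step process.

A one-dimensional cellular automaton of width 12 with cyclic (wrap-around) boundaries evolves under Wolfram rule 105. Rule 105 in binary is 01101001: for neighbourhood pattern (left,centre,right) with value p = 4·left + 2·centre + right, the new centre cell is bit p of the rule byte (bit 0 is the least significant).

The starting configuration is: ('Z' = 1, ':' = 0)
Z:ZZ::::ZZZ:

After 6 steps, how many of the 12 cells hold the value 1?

k=0  Z:ZZ::::ZZZ:
k=1  :ZZZ:ZZ:Z:ZZ
k=2  ZZ:ZZZZZ:ZZZ
k=3  :ZZZ:::ZZZ::
k=4  :Z:Z:Z:Z:Z:Z
k=5  Z:Z:Z:Z:Z:Z:
k=6  :Z:Z:Z:Z:Z:Z

6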